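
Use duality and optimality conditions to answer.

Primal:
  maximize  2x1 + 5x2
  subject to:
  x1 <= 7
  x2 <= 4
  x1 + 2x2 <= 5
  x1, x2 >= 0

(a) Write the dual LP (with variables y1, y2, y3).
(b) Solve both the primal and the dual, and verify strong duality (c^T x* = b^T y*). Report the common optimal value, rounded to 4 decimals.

The standard primal-dual pair for 'max c^T x s.t. A x <= b, x >= 0' is:
  Dual:  min b^T y  s.t.  A^T y >= c,  y >= 0.

So the dual LP is:
  minimize  7y1 + 4y2 + 5y3
  subject to:
    y1 + y3 >= 2
    y2 + 2y3 >= 5
    y1, y2, y3 >= 0

Solving the primal: x* = (0, 2.5).
  primal value c^T x* = 12.5.
Solving the dual: y* = (0, 0, 2.5).
  dual value b^T y* = 12.5.
Strong duality: c^T x* = b^T y*. Confirmed.

12.5


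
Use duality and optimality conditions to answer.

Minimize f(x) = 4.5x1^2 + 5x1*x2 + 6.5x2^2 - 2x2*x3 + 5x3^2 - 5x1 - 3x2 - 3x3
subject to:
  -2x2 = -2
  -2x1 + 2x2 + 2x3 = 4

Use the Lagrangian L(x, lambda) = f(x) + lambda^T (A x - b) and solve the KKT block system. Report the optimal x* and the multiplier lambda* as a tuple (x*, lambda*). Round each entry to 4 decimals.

Form the Lagrangian:
  L(x, lambda) = (1/2) x^T Q x + c^T x + lambda^T (A x - b)
Stationarity (grad_x L = 0): Q x + c + A^T lambda = 0.
Primal feasibility: A x = b.

This gives the KKT block system:
  [ Q   A^T ] [ x     ]   [-c ]
  [ A    0  ] [ lambda ] = [ b ]

Solving the linear system:
  x*      = (-0.2632, 1, 0.7368)
  lambda* = (2.4211, -1.1842)
  f(x*)   = 2.8421

x* = (-0.2632, 1, 0.7368), lambda* = (2.4211, -1.1842)


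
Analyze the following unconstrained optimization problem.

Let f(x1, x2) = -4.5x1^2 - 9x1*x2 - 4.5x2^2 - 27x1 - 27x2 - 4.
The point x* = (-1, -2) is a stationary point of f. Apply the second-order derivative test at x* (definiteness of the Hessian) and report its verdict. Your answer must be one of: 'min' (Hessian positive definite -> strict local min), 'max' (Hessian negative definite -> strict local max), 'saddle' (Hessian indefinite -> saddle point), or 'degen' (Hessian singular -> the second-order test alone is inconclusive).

Compute the Hessian H = grad^2 f:
  H = [[-9, -9], [-9, -9]]
Verify stationarity: grad f(x*) = H x* + g = (0, 0).
Eigenvalues of H: -18, 0.
H has a zero eigenvalue (singular; negative semidefinite but not definite), so H is neither positive definite, negative definite, nor indefinite. The second-order test alone is inconclusive -> degen.
(Indeed, f is constant along the null direction of H through x*, so x* is not a strict local extremum.)

degen


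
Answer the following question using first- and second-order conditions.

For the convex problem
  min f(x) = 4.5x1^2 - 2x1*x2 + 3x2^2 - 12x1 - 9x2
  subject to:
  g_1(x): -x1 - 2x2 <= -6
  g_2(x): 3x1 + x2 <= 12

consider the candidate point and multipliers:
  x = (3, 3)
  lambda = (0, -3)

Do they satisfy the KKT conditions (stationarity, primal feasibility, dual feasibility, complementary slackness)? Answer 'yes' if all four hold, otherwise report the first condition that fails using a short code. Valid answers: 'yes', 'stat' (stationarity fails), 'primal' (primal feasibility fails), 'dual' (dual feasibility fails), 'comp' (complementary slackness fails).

Gradient of f: grad f(x) = Q x + c = (9, 3)
Constraint values g_i(x) = a_i^T x - b_i:
  g_1((3, 3)) = -3
  g_2((3, 3)) = 0
Stationarity residual: grad f(x) + sum_i lambda_i a_i = (0, 0)
  -> stationarity OK
Primal feasibility (all g_i <= 0): OK
Dual feasibility (all lambda_i >= 0): FAILS
Complementary slackness (lambda_i * g_i(x) = 0 for all i): OK

Verdict: the first failing condition is dual_feasibility -> dual.

dual


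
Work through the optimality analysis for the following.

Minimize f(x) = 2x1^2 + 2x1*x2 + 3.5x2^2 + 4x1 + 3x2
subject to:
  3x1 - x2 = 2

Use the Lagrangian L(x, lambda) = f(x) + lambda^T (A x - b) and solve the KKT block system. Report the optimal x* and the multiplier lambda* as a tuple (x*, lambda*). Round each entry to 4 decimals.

Form the Lagrangian:
  L(x, lambda) = (1/2) x^T Q x + c^T x + lambda^T (A x - b)
Stationarity (grad_x L = 0): Q x + c + A^T lambda = 0.
Primal feasibility: A x = b.

This gives the KKT block system:
  [ Q   A^T ] [ x     ]   [-c ]
  [ A    0  ] [ lambda ] = [ b ]

Solving the linear system:
  x*      = (0.4177, -0.7468)
  lambda* = (-1.3924)
  f(x*)   = 1.1076

x* = (0.4177, -0.7468), lambda* = (-1.3924)


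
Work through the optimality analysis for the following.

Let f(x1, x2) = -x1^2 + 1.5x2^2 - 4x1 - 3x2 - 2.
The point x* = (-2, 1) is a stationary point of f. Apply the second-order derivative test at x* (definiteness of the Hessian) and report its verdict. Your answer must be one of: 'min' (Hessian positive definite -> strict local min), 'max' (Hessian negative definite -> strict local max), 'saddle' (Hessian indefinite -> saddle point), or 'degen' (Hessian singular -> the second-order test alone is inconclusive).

Compute the Hessian H = grad^2 f:
  H = [[-2, 0], [0, 3]]
Verify stationarity: grad f(x*) = H x* + g = (0, 0).
Eigenvalues of H: -2, 3.
Eigenvalues have mixed signs, so H is indefinite -> x* is a saddle point.

saddle


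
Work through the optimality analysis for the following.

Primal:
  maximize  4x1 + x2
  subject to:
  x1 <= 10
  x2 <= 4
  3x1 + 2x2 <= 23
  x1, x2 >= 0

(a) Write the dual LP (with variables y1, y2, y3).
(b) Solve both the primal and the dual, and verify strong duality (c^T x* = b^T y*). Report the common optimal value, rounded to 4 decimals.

The standard primal-dual pair for 'max c^T x s.t. A x <= b, x >= 0' is:
  Dual:  min b^T y  s.t.  A^T y >= c,  y >= 0.

So the dual LP is:
  minimize  10y1 + 4y2 + 23y3
  subject to:
    y1 + 3y3 >= 4
    y2 + 2y3 >= 1
    y1, y2, y3 >= 0

Solving the primal: x* = (7.6667, 0).
  primal value c^T x* = 30.6667.
Solving the dual: y* = (0, 0, 1.3333).
  dual value b^T y* = 30.6667.
Strong duality: c^T x* = b^T y*. Confirmed.

30.6667


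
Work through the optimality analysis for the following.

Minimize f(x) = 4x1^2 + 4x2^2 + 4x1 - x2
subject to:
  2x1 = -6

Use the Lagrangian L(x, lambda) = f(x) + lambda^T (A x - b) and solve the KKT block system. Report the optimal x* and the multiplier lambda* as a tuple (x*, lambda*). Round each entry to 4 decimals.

Form the Lagrangian:
  L(x, lambda) = (1/2) x^T Q x + c^T x + lambda^T (A x - b)
Stationarity (grad_x L = 0): Q x + c + A^T lambda = 0.
Primal feasibility: A x = b.

This gives the KKT block system:
  [ Q   A^T ] [ x     ]   [-c ]
  [ A    0  ] [ lambda ] = [ b ]

Solving the linear system:
  x*      = (-3, 0.125)
  lambda* = (10)
  f(x*)   = 23.9375

x* = (-3, 0.125), lambda* = (10)


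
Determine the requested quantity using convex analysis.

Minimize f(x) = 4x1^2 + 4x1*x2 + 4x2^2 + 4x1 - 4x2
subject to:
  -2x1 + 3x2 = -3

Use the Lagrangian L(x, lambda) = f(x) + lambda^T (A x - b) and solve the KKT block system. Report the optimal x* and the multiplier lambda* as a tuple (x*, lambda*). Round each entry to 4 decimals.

Form the Lagrangian:
  L(x, lambda) = (1/2) x^T Q x + c^T x + lambda^T (A x - b)
Stationarity (grad_x L = 0): Q x + c + A^T lambda = 0.
Primal feasibility: A x = b.

This gives the KKT block system:
  [ Q   A^T ] [ x     ]   [-c ]
  [ A    0  ] [ lambda ] = [ b ]

Solving the linear system:
  x*      = (0.4737, -0.6842)
  lambda* = (2.5263)
  f(x*)   = 6.1053

x* = (0.4737, -0.6842), lambda* = (2.5263)


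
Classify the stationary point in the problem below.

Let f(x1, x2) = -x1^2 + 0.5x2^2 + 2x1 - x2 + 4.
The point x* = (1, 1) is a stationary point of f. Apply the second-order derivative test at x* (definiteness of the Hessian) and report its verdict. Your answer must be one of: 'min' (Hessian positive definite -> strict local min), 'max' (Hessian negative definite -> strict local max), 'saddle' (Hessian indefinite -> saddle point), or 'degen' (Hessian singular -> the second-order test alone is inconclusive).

Compute the Hessian H = grad^2 f:
  H = [[-2, 0], [0, 1]]
Verify stationarity: grad f(x*) = H x* + g = (0, 0).
Eigenvalues of H: -2, 1.
Eigenvalues have mixed signs, so H is indefinite -> x* is a saddle point.

saddle


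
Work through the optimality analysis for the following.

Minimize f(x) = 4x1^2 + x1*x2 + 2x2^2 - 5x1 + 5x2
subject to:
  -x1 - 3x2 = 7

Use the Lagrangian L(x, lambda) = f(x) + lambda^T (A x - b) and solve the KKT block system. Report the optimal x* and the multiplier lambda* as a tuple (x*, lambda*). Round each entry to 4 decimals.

Form the Lagrangian:
  L(x, lambda) = (1/2) x^T Q x + c^T x + lambda^T (A x - b)
Stationarity (grad_x L = 0): Q x + c + A^T lambda = 0.
Primal feasibility: A x = b.

This gives the KKT block system:
  [ Q   A^T ] [ x     ]   [-c ]
  [ A    0  ] [ lambda ] = [ b ]

Solving the linear system:
  x*      = (0.7571, -2.5857)
  lambda* = (-1.5286)
  f(x*)   = -3.0071

x* = (0.7571, -2.5857), lambda* = (-1.5286)


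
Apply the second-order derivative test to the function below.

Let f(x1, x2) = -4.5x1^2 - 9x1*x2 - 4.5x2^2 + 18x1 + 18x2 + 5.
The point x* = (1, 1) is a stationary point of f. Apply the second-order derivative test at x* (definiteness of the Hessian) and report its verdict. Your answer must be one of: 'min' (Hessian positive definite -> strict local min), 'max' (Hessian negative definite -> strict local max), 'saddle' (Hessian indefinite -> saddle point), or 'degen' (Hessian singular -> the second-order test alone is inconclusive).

Compute the Hessian H = grad^2 f:
  H = [[-9, -9], [-9, -9]]
Verify stationarity: grad f(x*) = H x* + g = (0, 0).
Eigenvalues of H: -18, 0.
H has a zero eigenvalue (singular; negative semidefinite but not definite), so H is neither positive definite, negative definite, nor indefinite. The second-order test alone is inconclusive -> degen.
(Indeed, f is constant along the null direction of H through x*, so x* is not a strict local extremum.)

degen


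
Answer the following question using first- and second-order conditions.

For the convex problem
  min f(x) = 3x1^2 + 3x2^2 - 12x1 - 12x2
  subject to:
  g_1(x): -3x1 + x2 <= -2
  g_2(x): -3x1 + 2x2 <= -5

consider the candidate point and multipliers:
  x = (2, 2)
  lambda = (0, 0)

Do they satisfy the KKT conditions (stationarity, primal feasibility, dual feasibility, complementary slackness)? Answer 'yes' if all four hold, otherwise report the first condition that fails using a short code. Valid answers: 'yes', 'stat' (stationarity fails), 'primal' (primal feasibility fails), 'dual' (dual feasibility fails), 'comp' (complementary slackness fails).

Gradient of f: grad f(x) = Q x + c = (0, 0)
Constraint values g_i(x) = a_i^T x - b_i:
  g_1((2, 2)) = -2
  g_2((2, 2)) = 3
Stationarity residual: grad f(x) + sum_i lambda_i a_i = (0, 0)
  -> stationarity OK
Primal feasibility (all g_i <= 0): FAILS
Dual feasibility (all lambda_i >= 0): OK
Complementary slackness (lambda_i * g_i(x) = 0 for all i): OK

Verdict: the first failing condition is primal_feasibility -> primal.

primal


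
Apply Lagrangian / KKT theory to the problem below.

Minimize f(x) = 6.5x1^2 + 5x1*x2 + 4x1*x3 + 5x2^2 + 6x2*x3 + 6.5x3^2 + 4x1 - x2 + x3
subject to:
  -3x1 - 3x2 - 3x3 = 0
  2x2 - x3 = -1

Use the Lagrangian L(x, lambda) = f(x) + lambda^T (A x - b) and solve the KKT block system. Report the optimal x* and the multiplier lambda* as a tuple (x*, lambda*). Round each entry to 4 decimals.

Form the Lagrangian:
  L(x, lambda) = (1/2) x^T Q x + c^T x + lambda^T (A x - b)
Stationarity (grad_x L = 0): Q x + c + A^T lambda = 0.
Primal feasibility: A x = b.

This gives the KKT block system:
  [ Q   A^T ] [ x     ]   [-c ]
  [ A    0  ] [ lambda ] = [ b ]

Solving the linear system:
  x*      = (-0.16, -0.28, 0.44)
  lambda* = (0.76, 2.12)
  f(x*)   = 1.1

x* = (-0.16, -0.28, 0.44), lambda* = (0.76, 2.12)


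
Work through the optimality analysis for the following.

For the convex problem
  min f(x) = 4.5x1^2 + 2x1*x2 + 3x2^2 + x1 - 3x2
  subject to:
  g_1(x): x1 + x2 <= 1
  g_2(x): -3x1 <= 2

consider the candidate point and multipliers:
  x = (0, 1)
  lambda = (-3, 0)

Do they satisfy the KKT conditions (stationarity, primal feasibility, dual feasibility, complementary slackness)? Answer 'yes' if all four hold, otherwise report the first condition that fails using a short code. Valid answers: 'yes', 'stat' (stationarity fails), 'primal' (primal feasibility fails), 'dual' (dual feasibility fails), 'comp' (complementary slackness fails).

Gradient of f: grad f(x) = Q x + c = (3, 3)
Constraint values g_i(x) = a_i^T x - b_i:
  g_1((0, 1)) = 0
  g_2((0, 1)) = -2
Stationarity residual: grad f(x) + sum_i lambda_i a_i = (0, 0)
  -> stationarity OK
Primal feasibility (all g_i <= 0): OK
Dual feasibility (all lambda_i >= 0): FAILS
Complementary slackness (lambda_i * g_i(x) = 0 for all i): OK

Verdict: the first failing condition is dual_feasibility -> dual.

dual


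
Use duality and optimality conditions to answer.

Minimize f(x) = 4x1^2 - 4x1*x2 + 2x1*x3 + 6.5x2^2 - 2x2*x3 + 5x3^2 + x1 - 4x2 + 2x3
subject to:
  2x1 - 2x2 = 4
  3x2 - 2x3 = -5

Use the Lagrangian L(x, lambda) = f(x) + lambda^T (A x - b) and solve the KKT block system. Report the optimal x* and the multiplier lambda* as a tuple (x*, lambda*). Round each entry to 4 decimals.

Form the Lagrangian:
  L(x, lambda) = (1/2) x^T Q x + c^T x + lambda^T (A x - b)
Stationarity (grad_x L = 0): Q x + c + A^T lambda = 0.
Primal feasibility: A x = b.

This gives the KKT block system:
  [ Q   A^T ] [ x     ]   [-c ]
  [ A    0  ] [ lambda ] = [ b ]

Solving the linear system:
  x*      = (0.5493, -1.4507, 0.3239)
  lambda* = (-5.9225, 4.6197)
  f(x*)   = 26.8944

x* = (0.5493, -1.4507, 0.3239), lambda* = (-5.9225, 4.6197)


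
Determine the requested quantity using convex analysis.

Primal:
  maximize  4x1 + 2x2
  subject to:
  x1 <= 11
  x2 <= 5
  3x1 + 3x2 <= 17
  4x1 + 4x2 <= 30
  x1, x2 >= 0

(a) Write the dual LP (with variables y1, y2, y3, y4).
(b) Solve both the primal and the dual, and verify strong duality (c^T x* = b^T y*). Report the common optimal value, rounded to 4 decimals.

The standard primal-dual pair for 'max c^T x s.t. A x <= b, x >= 0' is:
  Dual:  min b^T y  s.t.  A^T y >= c,  y >= 0.

So the dual LP is:
  minimize  11y1 + 5y2 + 17y3 + 30y4
  subject to:
    y1 + 3y3 + 4y4 >= 4
    y2 + 3y3 + 4y4 >= 2
    y1, y2, y3, y4 >= 0

Solving the primal: x* = (5.6667, 0).
  primal value c^T x* = 22.6667.
Solving the dual: y* = (0, 0, 1.3333, 0).
  dual value b^T y* = 22.6667.
Strong duality: c^T x* = b^T y*. Confirmed.

22.6667


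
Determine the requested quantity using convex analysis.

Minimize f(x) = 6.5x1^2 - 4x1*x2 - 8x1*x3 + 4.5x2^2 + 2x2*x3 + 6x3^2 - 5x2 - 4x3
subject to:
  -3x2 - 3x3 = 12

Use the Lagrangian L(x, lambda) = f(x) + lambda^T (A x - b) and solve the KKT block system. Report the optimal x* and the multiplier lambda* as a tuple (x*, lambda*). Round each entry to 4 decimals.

Form the Lagrangian:
  L(x, lambda) = (1/2) x^T Q x + c^T x + lambda^T (A x - b)
Stationarity (grad_x L = 0): Q x + c + A^T lambda = 0.
Primal feasibility: A x = b.

This gives the KKT block system:
  [ Q   A^T ] [ x     ]   [-c ]
  [ A    0  ] [ lambda ] = [ b ]

Solving the linear system:
  x*      = (-1.8927, -1.8488, -2.1512)
  lambda* = (-6.1236)
  f(x*)   = 45.6659

x* = (-1.8927, -1.8488, -2.1512), lambda* = (-6.1236)


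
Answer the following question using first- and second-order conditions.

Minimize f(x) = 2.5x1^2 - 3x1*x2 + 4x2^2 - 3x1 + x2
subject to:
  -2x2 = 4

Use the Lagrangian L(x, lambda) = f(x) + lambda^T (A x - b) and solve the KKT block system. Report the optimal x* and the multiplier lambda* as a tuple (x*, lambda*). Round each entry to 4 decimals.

Form the Lagrangian:
  L(x, lambda) = (1/2) x^T Q x + c^T x + lambda^T (A x - b)
Stationarity (grad_x L = 0): Q x + c + A^T lambda = 0.
Primal feasibility: A x = b.

This gives the KKT block system:
  [ Q   A^T ] [ x     ]   [-c ]
  [ A    0  ] [ lambda ] = [ b ]

Solving the linear system:
  x*      = (-0.6, -2)
  lambda* = (-6.6)
  f(x*)   = 13.1

x* = (-0.6, -2), lambda* = (-6.6)


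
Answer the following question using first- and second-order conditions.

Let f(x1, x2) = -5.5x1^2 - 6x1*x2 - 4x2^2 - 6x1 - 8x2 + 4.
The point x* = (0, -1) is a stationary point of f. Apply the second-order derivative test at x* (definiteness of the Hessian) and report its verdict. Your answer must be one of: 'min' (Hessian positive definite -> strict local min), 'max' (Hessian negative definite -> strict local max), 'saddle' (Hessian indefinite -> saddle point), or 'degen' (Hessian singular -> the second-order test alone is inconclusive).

Compute the Hessian H = grad^2 f:
  H = [[-11, -6], [-6, -8]]
Verify stationarity: grad f(x*) = H x* + g = (0, 0).
Eigenvalues of H: -15.6847, -3.3153.
Both eigenvalues < 0, so H is negative definite -> x* is a strict local max.

max


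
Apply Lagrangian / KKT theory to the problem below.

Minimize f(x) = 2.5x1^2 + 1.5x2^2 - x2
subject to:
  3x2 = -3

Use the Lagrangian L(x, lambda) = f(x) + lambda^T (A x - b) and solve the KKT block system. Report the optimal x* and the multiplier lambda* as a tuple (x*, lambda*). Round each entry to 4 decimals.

Form the Lagrangian:
  L(x, lambda) = (1/2) x^T Q x + c^T x + lambda^T (A x - b)
Stationarity (grad_x L = 0): Q x + c + A^T lambda = 0.
Primal feasibility: A x = b.

This gives the KKT block system:
  [ Q   A^T ] [ x     ]   [-c ]
  [ A    0  ] [ lambda ] = [ b ]

Solving the linear system:
  x*      = (0, -1)
  lambda* = (1.3333)
  f(x*)   = 2.5

x* = (0, -1), lambda* = (1.3333)


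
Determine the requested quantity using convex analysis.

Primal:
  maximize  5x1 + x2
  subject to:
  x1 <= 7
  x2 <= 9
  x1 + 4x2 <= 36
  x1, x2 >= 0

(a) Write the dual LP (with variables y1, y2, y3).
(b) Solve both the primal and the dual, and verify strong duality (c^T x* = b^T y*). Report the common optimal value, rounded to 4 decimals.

The standard primal-dual pair for 'max c^T x s.t. A x <= b, x >= 0' is:
  Dual:  min b^T y  s.t.  A^T y >= c,  y >= 0.

So the dual LP is:
  minimize  7y1 + 9y2 + 36y3
  subject to:
    y1 + y3 >= 5
    y2 + 4y3 >= 1
    y1, y2, y3 >= 0

Solving the primal: x* = (7, 7.25).
  primal value c^T x* = 42.25.
Solving the dual: y* = (4.75, 0, 0.25).
  dual value b^T y* = 42.25.
Strong duality: c^T x* = b^T y*. Confirmed.

42.25


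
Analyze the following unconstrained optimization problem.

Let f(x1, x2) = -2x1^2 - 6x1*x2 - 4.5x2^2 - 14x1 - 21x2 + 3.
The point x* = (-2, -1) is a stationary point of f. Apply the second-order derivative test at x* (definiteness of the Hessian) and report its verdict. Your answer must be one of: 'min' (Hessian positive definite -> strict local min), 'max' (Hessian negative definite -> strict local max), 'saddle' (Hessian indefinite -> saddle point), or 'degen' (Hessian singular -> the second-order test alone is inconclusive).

Compute the Hessian H = grad^2 f:
  H = [[-4, -6], [-6, -9]]
Verify stationarity: grad f(x*) = H x* + g = (0, 0).
Eigenvalues of H: -13, 0.
H has a zero eigenvalue (singular; negative semidefinite but not definite), so H is neither positive definite, negative definite, nor indefinite. The second-order test alone is inconclusive -> degen.
(Indeed, f is constant along the null direction of H through x*, so x* is not a strict local extremum.)

degen


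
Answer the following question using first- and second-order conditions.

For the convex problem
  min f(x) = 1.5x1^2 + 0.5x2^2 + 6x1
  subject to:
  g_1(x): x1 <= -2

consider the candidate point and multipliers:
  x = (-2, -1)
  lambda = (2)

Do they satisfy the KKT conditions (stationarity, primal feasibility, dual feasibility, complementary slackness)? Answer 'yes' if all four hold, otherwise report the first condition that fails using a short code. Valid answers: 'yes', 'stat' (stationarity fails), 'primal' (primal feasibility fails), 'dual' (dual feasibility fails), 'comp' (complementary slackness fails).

Gradient of f: grad f(x) = Q x + c = (0, -1)
Constraint values g_i(x) = a_i^T x - b_i:
  g_1((-2, -1)) = 0
Stationarity residual: grad f(x) + sum_i lambda_i a_i = (2, -1)
  -> stationarity FAILS
Primal feasibility (all g_i <= 0): OK
Dual feasibility (all lambda_i >= 0): OK
Complementary slackness (lambda_i * g_i(x) = 0 for all i): OK

Verdict: the first failing condition is stationarity -> stat.

stat


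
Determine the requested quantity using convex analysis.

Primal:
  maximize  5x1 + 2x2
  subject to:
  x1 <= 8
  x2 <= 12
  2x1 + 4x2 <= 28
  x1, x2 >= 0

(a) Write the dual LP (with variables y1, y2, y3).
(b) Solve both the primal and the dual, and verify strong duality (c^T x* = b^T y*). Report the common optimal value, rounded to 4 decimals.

The standard primal-dual pair for 'max c^T x s.t. A x <= b, x >= 0' is:
  Dual:  min b^T y  s.t.  A^T y >= c,  y >= 0.

So the dual LP is:
  minimize  8y1 + 12y2 + 28y3
  subject to:
    y1 + 2y3 >= 5
    y2 + 4y3 >= 2
    y1, y2, y3 >= 0

Solving the primal: x* = (8, 3).
  primal value c^T x* = 46.
Solving the dual: y* = (4, 0, 0.5).
  dual value b^T y* = 46.
Strong duality: c^T x* = b^T y*. Confirmed.

46


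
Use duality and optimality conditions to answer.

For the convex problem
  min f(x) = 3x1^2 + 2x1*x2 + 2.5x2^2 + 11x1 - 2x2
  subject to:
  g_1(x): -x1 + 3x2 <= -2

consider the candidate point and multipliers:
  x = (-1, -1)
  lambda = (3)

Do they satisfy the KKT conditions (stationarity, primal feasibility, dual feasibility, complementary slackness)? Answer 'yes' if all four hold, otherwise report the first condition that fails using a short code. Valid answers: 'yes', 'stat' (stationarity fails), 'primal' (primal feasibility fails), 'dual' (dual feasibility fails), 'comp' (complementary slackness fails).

Gradient of f: grad f(x) = Q x + c = (3, -9)
Constraint values g_i(x) = a_i^T x - b_i:
  g_1((-1, -1)) = 0
Stationarity residual: grad f(x) + sum_i lambda_i a_i = (0, 0)
  -> stationarity OK
Primal feasibility (all g_i <= 0): OK
Dual feasibility (all lambda_i >= 0): OK
Complementary slackness (lambda_i * g_i(x) = 0 for all i): OK

Verdict: yes, KKT holds.

yes


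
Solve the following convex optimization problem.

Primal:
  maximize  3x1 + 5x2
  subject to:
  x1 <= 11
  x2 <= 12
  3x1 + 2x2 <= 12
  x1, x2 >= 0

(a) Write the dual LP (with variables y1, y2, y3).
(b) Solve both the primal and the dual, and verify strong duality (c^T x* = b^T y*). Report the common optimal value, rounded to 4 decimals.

The standard primal-dual pair for 'max c^T x s.t. A x <= b, x >= 0' is:
  Dual:  min b^T y  s.t.  A^T y >= c,  y >= 0.

So the dual LP is:
  minimize  11y1 + 12y2 + 12y3
  subject to:
    y1 + 3y3 >= 3
    y2 + 2y3 >= 5
    y1, y2, y3 >= 0

Solving the primal: x* = (0, 6).
  primal value c^T x* = 30.
Solving the dual: y* = (0, 0, 2.5).
  dual value b^T y* = 30.
Strong duality: c^T x* = b^T y*. Confirmed.

30


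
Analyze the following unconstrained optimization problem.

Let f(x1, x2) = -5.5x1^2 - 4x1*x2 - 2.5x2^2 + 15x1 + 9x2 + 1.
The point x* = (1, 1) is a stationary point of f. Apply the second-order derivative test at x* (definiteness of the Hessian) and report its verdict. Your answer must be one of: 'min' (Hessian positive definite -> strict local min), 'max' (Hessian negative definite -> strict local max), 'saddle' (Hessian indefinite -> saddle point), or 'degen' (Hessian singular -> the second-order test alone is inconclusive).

Compute the Hessian H = grad^2 f:
  H = [[-11, -4], [-4, -5]]
Verify stationarity: grad f(x*) = H x* + g = (0, 0).
Eigenvalues of H: -13, -3.
Both eigenvalues < 0, so H is negative definite -> x* is a strict local max.

max


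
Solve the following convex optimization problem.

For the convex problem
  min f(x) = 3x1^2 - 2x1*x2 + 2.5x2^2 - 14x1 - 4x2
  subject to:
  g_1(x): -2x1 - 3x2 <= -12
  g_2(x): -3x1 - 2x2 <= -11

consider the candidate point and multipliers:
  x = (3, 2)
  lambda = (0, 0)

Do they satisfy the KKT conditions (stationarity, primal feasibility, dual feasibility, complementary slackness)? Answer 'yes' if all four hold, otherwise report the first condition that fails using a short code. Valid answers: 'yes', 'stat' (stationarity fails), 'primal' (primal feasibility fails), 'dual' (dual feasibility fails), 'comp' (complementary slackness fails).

Gradient of f: grad f(x) = Q x + c = (0, 0)
Constraint values g_i(x) = a_i^T x - b_i:
  g_1((3, 2)) = 0
  g_2((3, 2)) = -2
Stationarity residual: grad f(x) + sum_i lambda_i a_i = (0, 0)
  -> stationarity OK
Primal feasibility (all g_i <= 0): OK
Dual feasibility (all lambda_i >= 0): OK
Complementary slackness (lambda_i * g_i(x) = 0 for all i): OK

Verdict: yes, KKT holds.

yes


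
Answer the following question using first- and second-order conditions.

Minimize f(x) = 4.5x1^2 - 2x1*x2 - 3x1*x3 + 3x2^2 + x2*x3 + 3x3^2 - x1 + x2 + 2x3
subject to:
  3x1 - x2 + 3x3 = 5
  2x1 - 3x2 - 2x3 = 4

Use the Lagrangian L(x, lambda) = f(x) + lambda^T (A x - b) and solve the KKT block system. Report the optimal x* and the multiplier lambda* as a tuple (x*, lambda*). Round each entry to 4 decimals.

Form the Lagrangian:
  L(x, lambda) = (1/2) x^T Q x + c^T x + lambda^T (A x - b)
Stationarity (grad_x L = 0): Q x + c + A^T lambda = 0.
Primal feasibility: A x = b.

This gives the KKT block system:
  [ Q   A^T ] [ x     ]   [-c ]
  [ A    0  ] [ lambda ] = [ b ]

Solving the linear system:
  x*      = (0.8852, -1.0343, 0.4367)
  lambda* = (-1.4426, -1.699)
  f(x*)   = 6.4814

x* = (0.8852, -1.0343, 0.4367), lambda* = (-1.4426, -1.699)


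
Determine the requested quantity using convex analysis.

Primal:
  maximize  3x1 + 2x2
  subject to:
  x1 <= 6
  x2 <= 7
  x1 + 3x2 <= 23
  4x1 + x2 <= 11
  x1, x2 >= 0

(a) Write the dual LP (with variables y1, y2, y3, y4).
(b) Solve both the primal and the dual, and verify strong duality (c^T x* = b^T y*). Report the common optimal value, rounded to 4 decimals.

The standard primal-dual pair for 'max c^T x s.t. A x <= b, x >= 0' is:
  Dual:  min b^T y  s.t.  A^T y >= c,  y >= 0.

So the dual LP is:
  minimize  6y1 + 7y2 + 23y3 + 11y4
  subject to:
    y1 + y3 + 4y4 >= 3
    y2 + 3y3 + y4 >= 2
    y1, y2, y3, y4 >= 0

Solving the primal: x* = (1, 7).
  primal value c^T x* = 17.
Solving the dual: y* = (0, 1.25, 0, 0.75).
  dual value b^T y* = 17.
Strong duality: c^T x* = b^T y*. Confirmed.

17


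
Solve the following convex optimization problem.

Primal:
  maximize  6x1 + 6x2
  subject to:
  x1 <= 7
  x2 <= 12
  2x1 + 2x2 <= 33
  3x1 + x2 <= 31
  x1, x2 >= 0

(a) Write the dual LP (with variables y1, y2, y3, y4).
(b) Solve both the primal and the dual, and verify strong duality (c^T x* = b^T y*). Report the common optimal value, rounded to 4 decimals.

The standard primal-dual pair for 'max c^T x s.t. A x <= b, x >= 0' is:
  Dual:  min b^T y  s.t.  A^T y >= c,  y >= 0.

So the dual LP is:
  minimize  7y1 + 12y2 + 33y3 + 31y4
  subject to:
    y1 + 2y3 + 3y4 >= 6
    y2 + 2y3 + y4 >= 6
    y1, y2, y3, y4 >= 0

Solving the primal: x* = (7, 9.5).
  primal value c^T x* = 99.
Solving the dual: y* = (0, 0, 3, 0).
  dual value b^T y* = 99.
Strong duality: c^T x* = b^T y*. Confirmed.

99


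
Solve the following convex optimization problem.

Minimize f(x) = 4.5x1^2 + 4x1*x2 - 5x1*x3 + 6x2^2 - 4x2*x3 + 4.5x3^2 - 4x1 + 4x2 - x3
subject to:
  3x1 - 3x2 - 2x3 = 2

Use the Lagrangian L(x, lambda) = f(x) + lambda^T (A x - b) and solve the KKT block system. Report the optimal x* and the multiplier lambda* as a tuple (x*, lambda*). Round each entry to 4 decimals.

Form the Lagrangian:
  L(x, lambda) = (1/2) x^T Q x + c^T x + lambda^T (A x - b)
Stationarity (grad_x L = 0): Q x + c + A^T lambda = 0.
Primal feasibility: A x = b.

This gives the KKT block system:
  [ Q   A^T ] [ x     ]   [-c ]
  [ A    0  ] [ lambda ] = [ b ]

Solving the linear system:
  x*      = (0.6786, -0.2936, 0.4582)
  lambda* = (0.4528)
  f(x*)   = -2.6262

x* = (0.6786, -0.2936, 0.4582), lambda* = (0.4528)


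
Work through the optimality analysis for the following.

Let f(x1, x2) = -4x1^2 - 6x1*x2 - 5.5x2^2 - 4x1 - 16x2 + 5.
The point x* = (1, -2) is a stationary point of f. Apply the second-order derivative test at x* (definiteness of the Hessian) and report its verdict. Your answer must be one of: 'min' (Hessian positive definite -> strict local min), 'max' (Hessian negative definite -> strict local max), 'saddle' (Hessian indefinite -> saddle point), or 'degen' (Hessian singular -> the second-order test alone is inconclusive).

Compute the Hessian H = grad^2 f:
  H = [[-8, -6], [-6, -11]]
Verify stationarity: grad f(x*) = H x* + g = (0, 0).
Eigenvalues of H: -15.6847, -3.3153.
Both eigenvalues < 0, so H is negative definite -> x* is a strict local max.

max


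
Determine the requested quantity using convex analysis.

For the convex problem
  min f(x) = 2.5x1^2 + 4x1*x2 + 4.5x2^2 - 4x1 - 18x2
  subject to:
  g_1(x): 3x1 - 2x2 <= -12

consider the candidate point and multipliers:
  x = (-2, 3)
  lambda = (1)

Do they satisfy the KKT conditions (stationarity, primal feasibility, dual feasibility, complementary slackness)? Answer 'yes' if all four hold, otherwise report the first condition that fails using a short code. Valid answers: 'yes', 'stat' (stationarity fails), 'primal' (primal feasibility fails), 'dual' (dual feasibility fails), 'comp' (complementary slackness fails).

Gradient of f: grad f(x) = Q x + c = (-2, 1)
Constraint values g_i(x) = a_i^T x - b_i:
  g_1((-2, 3)) = 0
Stationarity residual: grad f(x) + sum_i lambda_i a_i = (1, -1)
  -> stationarity FAILS
Primal feasibility (all g_i <= 0): OK
Dual feasibility (all lambda_i >= 0): OK
Complementary slackness (lambda_i * g_i(x) = 0 for all i): OK

Verdict: the first failing condition is stationarity -> stat.

stat


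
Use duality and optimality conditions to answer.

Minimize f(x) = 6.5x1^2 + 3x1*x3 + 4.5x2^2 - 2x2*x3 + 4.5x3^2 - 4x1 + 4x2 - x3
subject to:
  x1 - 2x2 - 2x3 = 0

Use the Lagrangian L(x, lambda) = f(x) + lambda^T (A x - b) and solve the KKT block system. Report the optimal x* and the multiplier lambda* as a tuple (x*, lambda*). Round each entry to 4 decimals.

Form the Lagrangian:
  L(x, lambda) = (1/2) x^T Q x + c^T x + lambda^T (A x - b)
Stationarity (grad_x L = 0): Q x + c + A^T lambda = 0.
Primal feasibility: A x = b.

This gives the KKT block system:
  [ Q   A^T ] [ x     ]   [-c ]
  [ A    0  ] [ lambda ] = [ b ]

Solving the linear system:
  x*      = (0.1716, -0.161, 0.2468)
  lambda* = (1.0289)
  f(x*)   = -0.7885

x* = (0.1716, -0.161, 0.2468), lambda* = (1.0289)


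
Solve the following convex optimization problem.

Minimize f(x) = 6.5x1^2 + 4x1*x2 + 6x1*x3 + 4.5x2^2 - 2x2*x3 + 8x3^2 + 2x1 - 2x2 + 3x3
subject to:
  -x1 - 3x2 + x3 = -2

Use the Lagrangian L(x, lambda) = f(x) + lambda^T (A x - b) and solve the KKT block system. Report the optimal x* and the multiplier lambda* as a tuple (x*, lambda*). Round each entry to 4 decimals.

Form the Lagrangian:
  L(x, lambda) = (1/2) x^T Q x + c^T x + lambda^T (A x - b)
Stationarity (grad_x L = 0): Q x + c + A^T lambda = 0.
Primal feasibility: A x = b.

This gives the KKT block system:
  [ Q   A^T ] [ x     ]   [-c ]
  [ A    0  ] [ lambda ] = [ b ]

Solving the linear system:
  x*      = (-0.2429, 0.72, -0.083)
  lambda* = (1.2247)
  f(x*)   = 0.1374

x* = (-0.2429, 0.72, -0.083), lambda* = (1.2247)


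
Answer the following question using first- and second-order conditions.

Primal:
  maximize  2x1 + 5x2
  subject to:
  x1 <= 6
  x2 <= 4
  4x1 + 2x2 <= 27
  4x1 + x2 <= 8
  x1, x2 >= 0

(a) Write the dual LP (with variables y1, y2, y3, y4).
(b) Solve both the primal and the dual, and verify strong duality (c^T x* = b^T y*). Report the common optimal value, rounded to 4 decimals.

The standard primal-dual pair for 'max c^T x s.t. A x <= b, x >= 0' is:
  Dual:  min b^T y  s.t.  A^T y >= c,  y >= 0.

So the dual LP is:
  minimize  6y1 + 4y2 + 27y3 + 8y4
  subject to:
    y1 + 4y3 + 4y4 >= 2
    y2 + 2y3 + y4 >= 5
    y1, y2, y3, y4 >= 0

Solving the primal: x* = (1, 4).
  primal value c^T x* = 22.
Solving the dual: y* = (0, 4.5, 0, 0.5).
  dual value b^T y* = 22.
Strong duality: c^T x* = b^T y*. Confirmed.

22


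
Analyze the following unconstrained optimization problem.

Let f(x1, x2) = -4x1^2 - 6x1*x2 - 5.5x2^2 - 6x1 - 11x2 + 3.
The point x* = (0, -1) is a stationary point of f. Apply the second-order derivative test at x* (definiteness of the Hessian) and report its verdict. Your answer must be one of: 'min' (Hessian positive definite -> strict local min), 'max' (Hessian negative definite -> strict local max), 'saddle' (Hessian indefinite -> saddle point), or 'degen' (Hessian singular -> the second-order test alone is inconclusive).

Compute the Hessian H = grad^2 f:
  H = [[-8, -6], [-6, -11]]
Verify stationarity: grad f(x*) = H x* + g = (0, 0).
Eigenvalues of H: -15.6847, -3.3153.
Both eigenvalues < 0, so H is negative definite -> x* is a strict local max.

max


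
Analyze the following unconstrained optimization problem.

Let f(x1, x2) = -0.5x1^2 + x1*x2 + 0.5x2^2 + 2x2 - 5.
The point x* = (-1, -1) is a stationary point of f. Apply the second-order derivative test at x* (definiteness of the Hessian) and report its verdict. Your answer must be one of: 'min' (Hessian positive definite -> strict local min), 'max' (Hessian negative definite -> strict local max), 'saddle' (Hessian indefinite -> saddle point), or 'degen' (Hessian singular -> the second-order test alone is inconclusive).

Compute the Hessian H = grad^2 f:
  H = [[-1, 1], [1, 1]]
Verify stationarity: grad f(x*) = H x* + g = (0, 0).
Eigenvalues of H: -1.4142, 1.4142.
Eigenvalues have mixed signs, so H is indefinite -> x* is a saddle point.

saddle


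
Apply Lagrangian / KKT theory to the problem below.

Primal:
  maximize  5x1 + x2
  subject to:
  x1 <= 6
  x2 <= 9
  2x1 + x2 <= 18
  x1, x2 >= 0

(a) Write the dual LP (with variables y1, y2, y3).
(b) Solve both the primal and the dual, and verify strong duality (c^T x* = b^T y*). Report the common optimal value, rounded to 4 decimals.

The standard primal-dual pair for 'max c^T x s.t. A x <= b, x >= 0' is:
  Dual:  min b^T y  s.t.  A^T y >= c,  y >= 0.

So the dual LP is:
  minimize  6y1 + 9y2 + 18y3
  subject to:
    y1 + 2y3 >= 5
    y2 + y3 >= 1
    y1, y2, y3 >= 0

Solving the primal: x* = (6, 6).
  primal value c^T x* = 36.
Solving the dual: y* = (3, 0, 1).
  dual value b^T y* = 36.
Strong duality: c^T x* = b^T y*. Confirmed.

36


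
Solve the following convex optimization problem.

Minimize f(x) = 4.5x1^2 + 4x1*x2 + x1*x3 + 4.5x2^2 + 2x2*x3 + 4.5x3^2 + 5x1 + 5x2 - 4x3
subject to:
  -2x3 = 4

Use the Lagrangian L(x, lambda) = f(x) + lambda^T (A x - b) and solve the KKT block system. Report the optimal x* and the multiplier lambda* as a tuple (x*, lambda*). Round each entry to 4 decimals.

Form the Lagrangian:
  L(x, lambda) = (1/2) x^T Q x + c^T x + lambda^T (A x - b)
Stationarity (grad_x L = 0): Q x + c + A^T lambda = 0.
Primal feasibility: A x = b.

This gives the KKT block system:
  [ Q   A^T ] [ x     ]   [-c ]
  [ A    0  ] [ lambda ] = [ b ]

Solving the linear system:
  x*      = (-0.3538, 0.0462, -2)
  lambda* = (-11.1308)
  f(x*)   = 25.4923

x* = (-0.3538, 0.0462, -2), lambda* = (-11.1308)


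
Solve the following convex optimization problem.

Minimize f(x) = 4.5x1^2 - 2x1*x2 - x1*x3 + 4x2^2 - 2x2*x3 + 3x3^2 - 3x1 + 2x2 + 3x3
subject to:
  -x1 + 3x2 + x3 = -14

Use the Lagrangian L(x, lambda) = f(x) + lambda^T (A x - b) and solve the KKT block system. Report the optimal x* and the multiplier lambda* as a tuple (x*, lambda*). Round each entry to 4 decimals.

Form the Lagrangian:
  L(x, lambda) = (1/2) x^T Q x + c^T x + lambda^T (A x - b)
Stationarity (grad_x L = 0): Q x + c + A^T lambda = 0.
Primal feasibility: A x = b.

This gives the KKT block system:
  [ Q   A^T ] [ x     ]   [-c ]
  [ A    0  ] [ lambda ] = [ b ]

Solving the linear system:
  x*      = (-0.0116, -3.6922, -2.9351)
  lambda* = (7.2146)
  f(x*)   = 42.4251

x* = (-0.0116, -3.6922, -2.9351), lambda* = (7.2146)


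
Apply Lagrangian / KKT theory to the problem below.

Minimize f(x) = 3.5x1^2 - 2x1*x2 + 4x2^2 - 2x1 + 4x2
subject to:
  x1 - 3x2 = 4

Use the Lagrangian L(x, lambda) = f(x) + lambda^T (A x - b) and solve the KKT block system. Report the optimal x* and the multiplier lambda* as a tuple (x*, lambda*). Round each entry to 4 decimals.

Form the Lagrangian:
  L(x, lambda) = (1/2) x^T Q x + c^T x + lambda^T (A x - b)
Stationarity (grad_x L = 0): Q x + c + A^T lambda = 0.
Primal feasibility: A x = b.

This gives the KKT block system:
  [ Q   A^T ] [ x     ]   [-c ]
  [ A    0  ] [ lambda ] = [ b ]

Solving the linear system:
  x*      = (0.2373, -1.2542)
  lambda* = (-2.1695)
  f(x*)   = 1.5932

x* = (0.2373, -1.2542), lambda* = (-2.1695)


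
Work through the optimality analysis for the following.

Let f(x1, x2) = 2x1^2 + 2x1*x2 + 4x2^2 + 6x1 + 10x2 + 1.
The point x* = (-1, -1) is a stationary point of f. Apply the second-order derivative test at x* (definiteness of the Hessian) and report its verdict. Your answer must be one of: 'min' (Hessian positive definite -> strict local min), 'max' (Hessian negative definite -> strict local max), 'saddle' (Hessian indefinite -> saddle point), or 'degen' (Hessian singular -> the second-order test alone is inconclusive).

Compute the Hessian H = grad^2 f:
  H = [[4, 2], [2, 8]]
Verify stationarity: grad f(x*) = H x* + g = (0, 0).
Eigenvalues of H: 3.1716, 8.8284.
Both eigenvalues > 0, so H is positive definite -> x* is a strict local min.

min


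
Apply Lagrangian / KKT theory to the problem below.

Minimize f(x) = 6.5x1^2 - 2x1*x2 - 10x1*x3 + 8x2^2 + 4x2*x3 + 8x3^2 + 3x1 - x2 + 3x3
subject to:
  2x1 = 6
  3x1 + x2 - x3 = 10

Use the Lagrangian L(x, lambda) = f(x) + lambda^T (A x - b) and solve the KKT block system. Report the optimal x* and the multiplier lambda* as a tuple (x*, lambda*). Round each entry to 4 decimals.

Form the Lagrangian:
  L(x, lambda) = (1/2) x^T Q x + c^T x + lambda^T (A x - b)
Stationarity (grad_x L = 0): Q x + c + A^T lambda = 0.
Primal feasibility: A x = b.

This gives the KKT block system:
  [ Q   A^T ] [ x     ]   [-c ]
  [ A    0  ] [ lambda ] = [ b ]

Solving the linear system:
  x*      = (3, 1.35, 0.35)
  lambda* = (6.1, -16)
  f(x*)   = 66.05

x* = (3, 1.35, 0.35), lambda* = (6.1, -16)


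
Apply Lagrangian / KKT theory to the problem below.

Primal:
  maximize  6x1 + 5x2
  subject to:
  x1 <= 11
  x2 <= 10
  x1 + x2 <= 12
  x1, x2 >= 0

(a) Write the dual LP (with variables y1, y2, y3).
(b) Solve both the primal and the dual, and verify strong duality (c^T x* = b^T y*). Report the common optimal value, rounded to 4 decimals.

The standard primal-dual pair for 'max c^T x s.t. A x <= b, x >= 0' is:
  Dual:  min b^T y  s.t.  A^T y >= c,  y >= 0.

So the dual LP is:
  minimize  11y1 + 10y2 + 12y3
  subject to:
    y1 + y3 >= 6
    y2 + y3 >= 5
    y1, y2, y3 >= 0

Solving the primal: x* = (11, 1).
  primal value c^T x* = 71.
Solving the dual: y* = (1, 0, 5).
  dual value b^T y* = 71.
Strong duality: c^T x* = b^T y*. Confirmed.

71


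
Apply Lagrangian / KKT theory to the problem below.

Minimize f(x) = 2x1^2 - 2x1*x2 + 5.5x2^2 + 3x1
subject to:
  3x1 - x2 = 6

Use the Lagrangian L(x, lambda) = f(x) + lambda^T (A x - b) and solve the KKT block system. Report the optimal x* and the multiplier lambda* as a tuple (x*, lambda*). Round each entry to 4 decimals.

Form the Lagrangian:
  L(x, lambda) = (1/2) x^T Q x + c^T x + lambda^T (A x - b)
Stationarity (grad_x L = 0): Q x + c + A^T lambda = 0.
Primal feasibility: A x = b.

This gives the KKT block system:
  [ Q   A^T ] [ x     ]   [-c ]
  [ A    0  ] [ lambda ] = [ b ]

Solving the linear system:
  x*      = (2.011, 0.033)
  lambda* = (-3.6593)
  f(x*)   = 13.9945

x* = (2.011, 0.033), lambda* = (-3.6593)


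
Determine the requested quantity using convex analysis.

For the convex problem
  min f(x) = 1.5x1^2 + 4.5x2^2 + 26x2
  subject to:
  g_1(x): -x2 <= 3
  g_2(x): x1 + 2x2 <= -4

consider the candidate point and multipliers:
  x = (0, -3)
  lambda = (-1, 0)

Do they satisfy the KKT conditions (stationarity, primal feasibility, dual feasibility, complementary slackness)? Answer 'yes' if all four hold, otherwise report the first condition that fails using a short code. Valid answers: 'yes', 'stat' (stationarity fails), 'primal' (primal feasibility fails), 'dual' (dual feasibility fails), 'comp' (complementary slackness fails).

Gradient of f: grad f(x) = Q x + c = (0, -1)
Constraint values g_i(x) = a_i^T x - b_i:
  g_1((0, -3)) = 0
  g_2((0, -3)) = -2
Stationarity residual: grad f(x) + sum_i lambda_i a_i = (0, 0)
  -> stationarity OK
Primal feasibility (all g_i <= 0): OK
Dual feasibility (all lambda_i >= 0): FAILS
Complementary slackness (lambda_i * g_i(x) = 0 for all i): OK

Verdict: the first failing condition is dual_feasibility -> dual.

dual
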